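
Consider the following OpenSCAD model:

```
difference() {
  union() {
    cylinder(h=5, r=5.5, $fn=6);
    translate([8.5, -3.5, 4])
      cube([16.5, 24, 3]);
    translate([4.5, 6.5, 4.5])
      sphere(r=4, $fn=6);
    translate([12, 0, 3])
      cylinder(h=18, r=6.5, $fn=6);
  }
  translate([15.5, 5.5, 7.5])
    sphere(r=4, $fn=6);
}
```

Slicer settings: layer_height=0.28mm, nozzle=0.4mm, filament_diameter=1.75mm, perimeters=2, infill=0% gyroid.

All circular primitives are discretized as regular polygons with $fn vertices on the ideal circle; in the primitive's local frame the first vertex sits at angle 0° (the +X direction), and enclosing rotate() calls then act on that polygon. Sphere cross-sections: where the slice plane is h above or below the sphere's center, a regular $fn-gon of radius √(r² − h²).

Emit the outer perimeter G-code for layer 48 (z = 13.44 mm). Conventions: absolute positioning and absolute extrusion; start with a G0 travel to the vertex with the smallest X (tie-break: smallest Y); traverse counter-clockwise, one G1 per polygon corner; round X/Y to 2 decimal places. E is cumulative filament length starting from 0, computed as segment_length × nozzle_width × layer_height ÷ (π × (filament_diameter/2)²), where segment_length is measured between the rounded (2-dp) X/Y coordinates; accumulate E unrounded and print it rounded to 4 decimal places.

G0 X5.50 Y0.00 Z13.44
G1 X8.75 Y-5.63 E0.3027
G1 X15.25 Y-5.63 E0.6054
G1 X18.50 Y0.00 E0.9081
G1 X15.25 Y5.63 E1.2108
G1 X8.75 Y5.63 E1.5134
G1 X5.50 Y0.00 E1.8161

At z = 13.44 mm: the cylinder is absent (z outside [0, 5]); the cube at (8.5, -3.5) does not reach this height (z outside [4, 7]); the sphere at (4.5, 6.5) is absent (|z−center|=8.940 > r=4); the r=6.5 cylinder at (12, 0) gives a regular 6-gon of circumradius 6.5 (constant along its height); Merging all regions: only the r=6.5 cylinder at (12, 0) is present, so the union is just that shape — 1 connected region; the sphere at (15.5, 5.5) is not intersected at this z (|z−center|=5.940 > r=4); Subtracting the remaining from the first: none of the subtracted shapes is present at this height, so the result so far is unchanged — 1 connected region. The outline is a single polygon with 6 vertices. Extrusion per mm of travel: 0.4 × 0.28 / (π × 0.875²) = 0.046564. Accumulating E over each segment gives final E = 1.8161.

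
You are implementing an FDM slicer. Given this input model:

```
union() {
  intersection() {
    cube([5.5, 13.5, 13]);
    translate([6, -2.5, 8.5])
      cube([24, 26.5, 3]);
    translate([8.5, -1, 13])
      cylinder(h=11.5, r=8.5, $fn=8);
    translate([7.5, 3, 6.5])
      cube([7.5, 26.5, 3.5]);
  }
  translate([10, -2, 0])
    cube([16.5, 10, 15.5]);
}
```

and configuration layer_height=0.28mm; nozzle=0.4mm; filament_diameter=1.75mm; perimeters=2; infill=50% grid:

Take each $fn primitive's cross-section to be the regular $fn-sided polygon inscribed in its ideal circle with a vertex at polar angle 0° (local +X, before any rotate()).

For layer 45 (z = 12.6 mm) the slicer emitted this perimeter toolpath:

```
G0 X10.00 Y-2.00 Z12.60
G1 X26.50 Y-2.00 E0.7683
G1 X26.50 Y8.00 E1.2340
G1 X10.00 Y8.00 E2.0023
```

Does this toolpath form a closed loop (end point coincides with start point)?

Start point (G0): (10.00, -2.00). End point (last G1): the path does not return to the start — open.

no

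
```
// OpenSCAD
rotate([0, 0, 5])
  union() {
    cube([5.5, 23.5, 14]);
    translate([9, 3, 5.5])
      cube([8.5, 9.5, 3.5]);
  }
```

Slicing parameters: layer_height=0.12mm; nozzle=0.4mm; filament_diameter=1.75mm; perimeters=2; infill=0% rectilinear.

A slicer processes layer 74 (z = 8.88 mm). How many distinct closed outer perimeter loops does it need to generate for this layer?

At z = 8.88 mm: the cube is present — its section is the full 5.5×23.5 rectangle; the cube at (9, 3) is present — its section is the full 8.5×9.5 rectangle; Merging all regions: the 2 present regions are separate (no shared area or edge), so areas and boundary lengths simply add and each stays a separate island — 2 connected regions; (whole slice rotated 5° about Z — lengths, areas and connectivity unchanged). The result has 2 disconnected regions.

2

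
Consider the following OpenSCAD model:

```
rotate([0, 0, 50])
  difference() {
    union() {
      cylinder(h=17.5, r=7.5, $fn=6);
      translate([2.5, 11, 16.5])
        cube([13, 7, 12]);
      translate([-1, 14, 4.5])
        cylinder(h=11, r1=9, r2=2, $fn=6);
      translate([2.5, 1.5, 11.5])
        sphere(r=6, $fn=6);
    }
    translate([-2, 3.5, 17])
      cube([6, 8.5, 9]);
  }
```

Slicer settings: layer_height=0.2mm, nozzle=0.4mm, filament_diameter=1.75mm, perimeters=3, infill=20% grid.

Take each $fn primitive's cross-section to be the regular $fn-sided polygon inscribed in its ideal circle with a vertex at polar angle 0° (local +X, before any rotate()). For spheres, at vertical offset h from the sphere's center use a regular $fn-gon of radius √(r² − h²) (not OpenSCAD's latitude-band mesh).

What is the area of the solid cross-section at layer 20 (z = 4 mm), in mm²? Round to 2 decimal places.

At z = 4 mm: the r=7.5 cylinder contributes a regular 6-gon of circumradius 7.5 (area = (6/2)·7.500²·sin(360°/6) = 146.14 mm²); the cube at (2.5, 11) is not intersected at this z (z outside [16.5, 28.5]); the cone at (-1, 14) does not reach this height (z outside [4.5, 15.5]); the sphere at (2.5, 1.5) does not reach this height (|z−center|=7.500 > r=6); Merging all regions: only the r=7.5 cylinder is present, so the union is just that shape — area = 146.14 mm²; the cube at (-2, 3.5) is not intersected at this z (z outside [17, 26]); Subtracting the remaining from the first: none of the subtracted shapes is present at this height, so that combined region is unchanged — area = 146.14 mm²; (whole slice rotated 50° about Z — lengths, areas and connectivity unchanged). Overall, the cross-section is a single solid region. Net area = 146.14 mm².

146.14 mm²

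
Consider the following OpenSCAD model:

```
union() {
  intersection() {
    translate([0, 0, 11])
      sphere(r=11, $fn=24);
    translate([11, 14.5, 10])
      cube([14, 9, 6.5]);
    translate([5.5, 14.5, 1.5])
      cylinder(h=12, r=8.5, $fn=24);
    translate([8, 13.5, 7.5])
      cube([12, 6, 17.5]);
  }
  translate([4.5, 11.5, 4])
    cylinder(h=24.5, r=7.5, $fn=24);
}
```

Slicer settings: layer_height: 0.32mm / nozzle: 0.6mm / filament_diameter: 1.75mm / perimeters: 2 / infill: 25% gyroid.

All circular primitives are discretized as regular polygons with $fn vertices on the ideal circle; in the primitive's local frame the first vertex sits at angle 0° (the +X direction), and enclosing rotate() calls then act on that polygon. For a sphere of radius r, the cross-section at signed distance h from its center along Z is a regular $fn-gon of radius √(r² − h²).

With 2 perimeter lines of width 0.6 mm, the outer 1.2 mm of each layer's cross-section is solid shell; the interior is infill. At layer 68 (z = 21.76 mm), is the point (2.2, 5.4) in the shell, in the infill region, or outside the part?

shell

At z = 21.76 mm: the sphere: section is a regular 24-gon, circumradius = √(r²−h²) = √(11²−10.76²) = 2.285; the cube at (11, 14.5) does not reach this height (z outside [10, 16.5]); the cylinder at (5.5, 14.5) does not reach this height (z outside [1.5, 13.5]); the 12×6 cube at (8, 13.5) contributes its full rectangle; Taking the intersection: at least one operand is absent at this height, so nothing remains; the cylinder at (4.5, 11.5): section is a regular 24-gon, circumradius r=7.5; Taking the union: only the r=7.5 cylinder at (4.5, 11.5) is present, so the union is just that shape — 1 connected region. Overall, the cross-section is a single solid region. The nearest boundary edge runs (0.75, 5.00)→(2.56, 4.26); distance from the point to it = 0.92 mm. The point is inside the cross-section, 0.92 mm from the nearest boundary — within the 1.2 mm shell band (2 × 0.6).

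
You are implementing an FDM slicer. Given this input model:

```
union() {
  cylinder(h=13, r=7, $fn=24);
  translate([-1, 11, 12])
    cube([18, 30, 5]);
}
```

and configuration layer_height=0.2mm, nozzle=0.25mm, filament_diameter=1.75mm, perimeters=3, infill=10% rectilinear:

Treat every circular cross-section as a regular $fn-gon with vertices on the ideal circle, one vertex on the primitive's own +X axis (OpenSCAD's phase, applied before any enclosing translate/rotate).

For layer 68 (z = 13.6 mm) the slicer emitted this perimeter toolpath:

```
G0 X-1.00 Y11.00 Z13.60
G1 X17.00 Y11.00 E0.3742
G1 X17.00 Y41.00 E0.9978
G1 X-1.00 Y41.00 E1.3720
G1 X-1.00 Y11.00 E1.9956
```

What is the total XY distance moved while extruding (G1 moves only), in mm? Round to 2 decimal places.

96.00 mm

Sum the Euclidean lengths of each G1 segment: total = 96.00 mm.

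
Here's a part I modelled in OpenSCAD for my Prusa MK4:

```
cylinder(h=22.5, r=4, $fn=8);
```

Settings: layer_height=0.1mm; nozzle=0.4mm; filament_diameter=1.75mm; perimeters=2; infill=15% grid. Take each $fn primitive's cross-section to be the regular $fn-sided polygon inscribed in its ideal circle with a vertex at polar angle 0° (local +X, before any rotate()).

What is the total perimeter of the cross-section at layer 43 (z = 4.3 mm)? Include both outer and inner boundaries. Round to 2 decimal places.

24.49 mm

At z = 4.3 mm: the r=4 cylinder contributes a regular 8-gon of circumradius 4 (perimeter = 2·8·4.000·sin(180°/8) = 24.49 mm). Overall, the cross-section is a single solid region. Total boundary length (outer) = 24.49 mm.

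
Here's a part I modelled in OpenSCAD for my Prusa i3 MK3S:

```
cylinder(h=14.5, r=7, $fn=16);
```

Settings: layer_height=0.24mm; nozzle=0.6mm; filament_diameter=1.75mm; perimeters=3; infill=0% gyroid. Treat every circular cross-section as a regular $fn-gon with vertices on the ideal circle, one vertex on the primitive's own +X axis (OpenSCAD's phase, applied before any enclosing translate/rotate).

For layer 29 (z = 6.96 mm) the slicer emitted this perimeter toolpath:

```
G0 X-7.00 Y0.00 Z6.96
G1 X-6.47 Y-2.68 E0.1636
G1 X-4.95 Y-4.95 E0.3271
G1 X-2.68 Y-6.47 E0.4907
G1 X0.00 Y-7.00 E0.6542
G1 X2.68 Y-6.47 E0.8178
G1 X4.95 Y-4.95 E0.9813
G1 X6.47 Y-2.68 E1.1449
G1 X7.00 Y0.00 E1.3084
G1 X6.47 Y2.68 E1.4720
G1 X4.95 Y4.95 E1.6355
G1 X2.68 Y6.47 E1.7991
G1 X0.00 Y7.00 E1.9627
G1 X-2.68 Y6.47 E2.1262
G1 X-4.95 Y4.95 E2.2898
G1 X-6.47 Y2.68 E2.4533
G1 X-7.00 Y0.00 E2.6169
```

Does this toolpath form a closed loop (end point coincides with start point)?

yes

Start point (G0): (-7.00, 0.00). End point (last G1): the path returns to the start — closed.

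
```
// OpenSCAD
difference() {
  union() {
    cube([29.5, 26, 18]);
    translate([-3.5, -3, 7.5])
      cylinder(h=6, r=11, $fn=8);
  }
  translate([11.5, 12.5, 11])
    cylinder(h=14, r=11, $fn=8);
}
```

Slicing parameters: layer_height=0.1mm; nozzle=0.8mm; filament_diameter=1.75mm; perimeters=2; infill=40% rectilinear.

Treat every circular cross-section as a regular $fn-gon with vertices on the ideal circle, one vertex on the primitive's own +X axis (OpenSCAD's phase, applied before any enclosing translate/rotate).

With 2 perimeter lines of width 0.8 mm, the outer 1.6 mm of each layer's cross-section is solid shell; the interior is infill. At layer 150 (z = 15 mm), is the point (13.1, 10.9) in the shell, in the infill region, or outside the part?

At z = 15 mm: the cube is present — its section is the full 29.5×26 rectangle; the cylinder at (-3.5, -3) is absent (z outside [7.5, 13.5]); Taking the union: only the 29.5×26 cube is present, so the union is just that shape — 1 connected region; the cylinder at (11.5, 12.5): section is a regular 8-gon, circumradius r=11; After the difference (first − rest): starting from that combined region, the r=11 cylinder at (11.5, 12.5) lies wholly inside it (removes its full 342.24 mm² and its 67.35 mm outline becomes a hole wall) — 1 connected region with 1 hole. Overall, the cross-section is one region with 1 hole. The nearest boundary edge runs (19.28, 4.72)→(22.50, 12.50); distance from the point to it = 8.07 mm. The point is not inside any of the regions above, so it lies outside the cross-section (8.07 mm from the nearest boundary).

outside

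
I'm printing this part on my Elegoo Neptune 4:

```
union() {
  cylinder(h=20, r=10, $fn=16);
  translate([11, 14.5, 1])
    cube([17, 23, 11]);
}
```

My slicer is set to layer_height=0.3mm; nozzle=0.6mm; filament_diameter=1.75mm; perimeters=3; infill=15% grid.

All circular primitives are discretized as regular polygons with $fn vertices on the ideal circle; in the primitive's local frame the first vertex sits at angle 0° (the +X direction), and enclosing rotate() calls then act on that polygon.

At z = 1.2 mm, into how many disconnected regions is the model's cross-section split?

2

At z = 1.2 mm: the cylinder: section is a regular 16-gon, circumradius r=10; the 17×23 cube at (11, 14.5) contributes its full rectangle; Merging all regions: the 2 present regions are separate (no shared area or edge), so areas and boundary lengths simply add and each stays a separate island — 2 connected regions. The result has 2 disconnected regions.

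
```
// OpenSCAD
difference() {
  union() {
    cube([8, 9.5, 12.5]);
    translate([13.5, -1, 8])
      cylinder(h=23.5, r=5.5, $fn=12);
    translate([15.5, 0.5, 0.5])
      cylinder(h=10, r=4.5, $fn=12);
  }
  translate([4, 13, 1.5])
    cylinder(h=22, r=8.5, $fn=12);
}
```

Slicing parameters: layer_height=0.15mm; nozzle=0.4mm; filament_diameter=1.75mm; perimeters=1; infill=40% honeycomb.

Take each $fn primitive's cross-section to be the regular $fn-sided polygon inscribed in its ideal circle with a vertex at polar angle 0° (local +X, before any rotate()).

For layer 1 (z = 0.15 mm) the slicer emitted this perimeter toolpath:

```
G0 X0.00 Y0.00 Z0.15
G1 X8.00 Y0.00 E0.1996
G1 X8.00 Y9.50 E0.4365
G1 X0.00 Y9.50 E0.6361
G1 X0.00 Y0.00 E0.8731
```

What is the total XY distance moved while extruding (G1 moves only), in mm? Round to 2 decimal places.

35.00 mm

Sum the Euclidean lengths of each G1 segment: total = 35.00 mm.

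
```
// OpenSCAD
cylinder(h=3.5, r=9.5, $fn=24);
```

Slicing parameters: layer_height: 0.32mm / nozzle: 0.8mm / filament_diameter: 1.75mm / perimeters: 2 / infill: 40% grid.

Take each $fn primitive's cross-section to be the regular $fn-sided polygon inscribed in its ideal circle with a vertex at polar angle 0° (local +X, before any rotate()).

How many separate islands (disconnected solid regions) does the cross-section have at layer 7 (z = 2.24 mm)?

At z = 2.24 mm: the r=9.5 cylinder gives a regular 24-gon of circumradius 9.5 (constant along its height). Overall, the cross-section is a single solid region. Island count = 1.

1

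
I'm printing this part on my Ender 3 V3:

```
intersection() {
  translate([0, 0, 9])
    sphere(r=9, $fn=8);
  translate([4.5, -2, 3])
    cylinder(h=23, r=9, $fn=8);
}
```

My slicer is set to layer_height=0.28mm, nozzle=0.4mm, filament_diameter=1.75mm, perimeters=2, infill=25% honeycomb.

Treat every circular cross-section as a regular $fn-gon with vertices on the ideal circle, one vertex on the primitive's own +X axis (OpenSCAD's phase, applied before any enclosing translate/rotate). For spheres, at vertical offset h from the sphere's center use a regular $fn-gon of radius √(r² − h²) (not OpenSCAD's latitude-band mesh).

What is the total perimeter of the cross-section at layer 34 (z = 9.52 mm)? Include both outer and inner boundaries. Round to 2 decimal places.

At z = 9.52 mm: the r=9 sphere contributes a regular 8-gon of circumradius √(9²−0.52²) = 8.985 (perimeter = 2·8·8.985·sin(180°/8) = 55.01 mm); the r=9 cylinder at (4.5, -2) contributes a regular 8-gon of circumradius 9 (perimeter = 2·8·9.000·sin(180°/8) = 55.11 mm); Taking the intersection: the r=9 cylinder at (4.5, -2) partially overlaps the r=9 sphere; clipping to the common part keeps 146.66 mm² — boundary = 45.11 mm. Overall, the cross-section is a single solid region. Total boundary length (outer) = 45.11 mm.

45.11 mm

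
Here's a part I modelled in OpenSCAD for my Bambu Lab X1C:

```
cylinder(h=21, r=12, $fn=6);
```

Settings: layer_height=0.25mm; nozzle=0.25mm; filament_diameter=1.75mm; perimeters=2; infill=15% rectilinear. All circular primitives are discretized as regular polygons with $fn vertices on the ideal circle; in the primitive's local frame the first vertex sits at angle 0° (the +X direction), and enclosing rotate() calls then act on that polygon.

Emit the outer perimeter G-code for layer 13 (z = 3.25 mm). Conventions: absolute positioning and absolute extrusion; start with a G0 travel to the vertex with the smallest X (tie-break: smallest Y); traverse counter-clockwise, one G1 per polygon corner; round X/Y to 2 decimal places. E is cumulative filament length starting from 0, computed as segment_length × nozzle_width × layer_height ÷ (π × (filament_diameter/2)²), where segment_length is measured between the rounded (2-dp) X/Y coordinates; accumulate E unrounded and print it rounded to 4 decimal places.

G0 X-12.00 Y0.00 Z3.25
G1 X-6.00 Y-10.39 E0.3118
G1 X6.00 Y-10.39 E0.6236
G1 X12.00 Y0.00 E0.9353
G1 X6.00 Y10.39 E1.2471
G1 X-6.00 Y10.39 E1.5589
G1 X-12.00 Y0.00 E1.8707

At z = 3.25 mm: the r=12 cylinder contributes a regular 6-gon of circumradius 12. The outline is a single polygon with 6 vertices. Extrusion per mm of travel: 0.25 × 0.25 / (π × 0.875²) = 0.025984. Accumulating E over each segment gives final E = 1.8707.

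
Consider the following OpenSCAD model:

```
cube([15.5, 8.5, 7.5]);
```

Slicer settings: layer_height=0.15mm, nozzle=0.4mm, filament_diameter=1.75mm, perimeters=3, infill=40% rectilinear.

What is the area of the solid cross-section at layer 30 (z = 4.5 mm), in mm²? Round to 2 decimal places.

At z = 4.5 mm: the 15.5×8.5 cube contributes its full rectangle (area 131.75 mm²). Overall, the cross-section is a single solid region. Net area = 131.75 mm².

131.75 mm²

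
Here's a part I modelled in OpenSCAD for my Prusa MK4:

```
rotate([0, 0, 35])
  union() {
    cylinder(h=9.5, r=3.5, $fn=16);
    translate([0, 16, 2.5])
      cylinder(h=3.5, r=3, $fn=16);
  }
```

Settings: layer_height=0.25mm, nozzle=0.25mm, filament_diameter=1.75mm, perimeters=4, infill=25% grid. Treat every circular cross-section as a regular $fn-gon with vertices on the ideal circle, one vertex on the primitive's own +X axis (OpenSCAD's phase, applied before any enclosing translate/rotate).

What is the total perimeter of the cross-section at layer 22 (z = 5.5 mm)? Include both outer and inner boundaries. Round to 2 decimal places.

At z = 5.5 mm: the cylinder: section is a regular 16-gon, circumradius r=3.5 (perimeter = 2·16·3.500·sin(180°/16) = 21.85 mm); the r=3 cylinder at (0, 16) gives a regular 16-gon of circumradius 3 (constant along its height) (perimeter = 2·16·3.000·sin(180°/16) = 18.73 mm); Combining (union): the 2 present regions are separate (no shared area or edge), so areas and boundary lengths simply add and each stays a separate island — boundary = 40.58 mm; (whole slice rotated 35° about Z — lengths, areas and connectivity unchanged). Overall, the cross-section has 2 separate islands. Total boundary length (outer) = 40.58 mm.

40.58 mm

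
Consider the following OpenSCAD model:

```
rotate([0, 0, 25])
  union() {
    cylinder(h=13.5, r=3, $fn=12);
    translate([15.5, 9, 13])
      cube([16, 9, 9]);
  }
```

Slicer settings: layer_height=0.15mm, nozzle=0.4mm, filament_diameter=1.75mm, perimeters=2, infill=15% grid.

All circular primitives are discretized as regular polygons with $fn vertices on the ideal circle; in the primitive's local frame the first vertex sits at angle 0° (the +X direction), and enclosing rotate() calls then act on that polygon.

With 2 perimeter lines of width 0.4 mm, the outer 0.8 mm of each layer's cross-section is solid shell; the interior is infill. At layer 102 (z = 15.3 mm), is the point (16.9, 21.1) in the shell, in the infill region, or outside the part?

infill

At z = 15.3 mm: the cylinder does not reach this height (z outside [0, 13.5]); the cube at (15.5, 9) (footprint 16×9) is included at this height; Taking the union: only the 16×9 cube at (15.5, 9) is present, so the union is just that shape — 1 connected region; (whole slice rotated 25° about Z — lengths, areas and connectivity unchanged). Overall, the cross-section is a single solid region. Undo the 25° rotation: the query point maps to (24.234, 11.981) in the un-rotated model frame. The nearest boundary edge runs (15.50, 9.00)→(31.50, 9.00); distance from the point to it = 2.98 mm. The point is inside the cross-section and 2.98 mm from the nearest boundary — more than the 0.8 mm shell width (2 × 0.4), so it's in the infill interior.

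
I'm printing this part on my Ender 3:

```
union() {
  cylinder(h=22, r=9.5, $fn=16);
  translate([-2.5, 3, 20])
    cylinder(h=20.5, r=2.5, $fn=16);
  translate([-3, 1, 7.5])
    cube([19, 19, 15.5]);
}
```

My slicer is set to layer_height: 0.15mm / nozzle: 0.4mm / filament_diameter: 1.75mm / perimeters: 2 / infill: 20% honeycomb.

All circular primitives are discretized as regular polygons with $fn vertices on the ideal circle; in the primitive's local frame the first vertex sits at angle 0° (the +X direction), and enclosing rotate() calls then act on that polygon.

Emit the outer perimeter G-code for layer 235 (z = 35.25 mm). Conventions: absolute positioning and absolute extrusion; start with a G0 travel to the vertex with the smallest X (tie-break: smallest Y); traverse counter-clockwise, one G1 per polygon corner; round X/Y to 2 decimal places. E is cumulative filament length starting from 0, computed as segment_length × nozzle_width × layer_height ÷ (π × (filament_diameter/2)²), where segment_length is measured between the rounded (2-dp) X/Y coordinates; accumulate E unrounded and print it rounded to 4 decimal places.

G0 X-5.00 Y3.00 Z35.25
G1 X-4.81 Y2.04 E0.0244
G1 X-4.27 Y1.23 E0.0487
G1 X-3.46 Y0.69 E0.0730
G1 X-2.50 Y0.50 E0.0974
G1 X-1.54 Y0.69 E0.1218
G1 X-0.73 Y1.23 E0.1461
G1 X-0.19 Y2.04 E0.1704
G1 X0.00 Y3.00 E0.1948
G1 X-0.19 Y3.96 E0.2192
G1 X-0.73 Y4.77 E0.2435
G1 X-1.54 Y5.31 E0.2678
G1 X-2.50 Y5.50 E0.2922
G1 X-3.46 Y5.31 E0.3166
G1 X-4.27 Y4.77 E0.3409
G1 X-4.81 Y3.96 E0.3652
G1 X-5.00 Y3.00 E0.3896

At z = 35.25 mm: the cylinder does not reach this height (z outside [0, 22]); the r=2.5 cylinder at (-2.5, 3) contributes a regular 16-gon of circumradius 2.5; the cube at (-3, 1) is absent (z outside [7.5, 23]); Taking the union: only the r=2.5 cylinder at (-2.5, 3) is present, so the union is just that shape — 1 connected region. The outline is a single polygon with 16 vertices. Extrusion per mm of travel: 0.4 × 0.15 / (π × 0.875²) = 0.024945. Accumulating E over each segment gives final E = 0.3896.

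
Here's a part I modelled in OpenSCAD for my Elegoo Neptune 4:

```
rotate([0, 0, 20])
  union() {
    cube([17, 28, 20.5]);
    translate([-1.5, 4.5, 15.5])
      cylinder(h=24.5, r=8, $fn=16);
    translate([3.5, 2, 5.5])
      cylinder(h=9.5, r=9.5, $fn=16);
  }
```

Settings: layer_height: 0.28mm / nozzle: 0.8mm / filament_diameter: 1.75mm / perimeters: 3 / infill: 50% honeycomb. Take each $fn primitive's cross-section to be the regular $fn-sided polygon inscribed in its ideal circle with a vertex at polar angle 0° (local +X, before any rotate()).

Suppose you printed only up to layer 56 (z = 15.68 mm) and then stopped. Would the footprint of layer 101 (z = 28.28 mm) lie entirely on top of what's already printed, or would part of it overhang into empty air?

entirely on top

Compare the two slices. At z = 15.68: the cube is present — its section is the full 17×28 rectangle (area 476.00 mm²); the r=8 cylinder at (-1.5, 4.5) contributes a regular 16-gon of circumradius 8 (area = (16/2)·8.000²·sin(360°/16) = 195.93 mm²); the cylinder at (3.5, 2) is not intersected at this z (z outside [5.5, 15]); Taking the union: the regions partially overlap — summed areas 671.93 mm² minus the doubly-counted overlap 63.96 mm² gives 607.98 mm² — area = 607.98 mm²; (rotated 20° about Z; rotation is an isometry so areas/perimeters/island counts are preserved). At z = 28.28: the cube is not intersected at this z (z outside [0, 20.5]); the cylinder at (-1.5, 4.5): section is a regular 16-gon, circumradius r=8 (area = (16/2)·8.000²·sin(360°/16) = 195.93 mm²); the cylinder at (3.5, 2) is not intersected at this z (z outside [5.5, 15]); Combining (union): only the r=8 cylinder at (-1.5, 4.5) is present, so the union is just that shape — area = 195.93 mm²; (rotated 20° about Z; rotation is an isometry so areas/perimeters/island counts are preserved). Checking containment: the cross-section at z = 28.28 is a subset of the cross-section at z = 15.68.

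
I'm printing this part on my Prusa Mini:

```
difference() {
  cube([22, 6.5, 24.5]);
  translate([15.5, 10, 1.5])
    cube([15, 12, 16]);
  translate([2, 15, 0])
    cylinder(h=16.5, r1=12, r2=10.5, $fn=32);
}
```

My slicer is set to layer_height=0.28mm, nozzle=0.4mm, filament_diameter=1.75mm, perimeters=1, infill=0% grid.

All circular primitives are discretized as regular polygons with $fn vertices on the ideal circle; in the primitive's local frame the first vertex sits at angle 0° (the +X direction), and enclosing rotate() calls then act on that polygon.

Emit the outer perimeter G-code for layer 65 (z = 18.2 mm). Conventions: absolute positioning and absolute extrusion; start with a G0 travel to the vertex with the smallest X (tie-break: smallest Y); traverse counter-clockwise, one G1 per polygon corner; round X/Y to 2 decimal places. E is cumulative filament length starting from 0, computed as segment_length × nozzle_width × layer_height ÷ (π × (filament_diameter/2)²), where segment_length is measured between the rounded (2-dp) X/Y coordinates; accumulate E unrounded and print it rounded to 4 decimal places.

G0 X0.00 Y0.00 Z18.20
G1 X22.00 Y0.00 E1.0244
G1 X22.00 Y6.50 E1.3271
G1 X0.00 Y6.50 E2.3515
G1 X0.00 Y0.00 E2.6542

At z = 18.2 mm: the 22×6.5 cube contributes its full rectangle; the cube at (15.5, 10) does not reach this height (z outside [1.5, 17.5]); the cone at (2, 15) is not intersected at this z (z outside [0, 16.5]); After the difference (first − rest): none of the subtracted shapes is present at this height, so the 22×6.5 cube is unchanged — 1 connected region. The outline is a single polygon with 4 vertices. Extrusion per mm of travel: 0.4 × 0.28 / (π × 0.875²) = 0.046564. Accumulating E over each segment gives final E = 2.6542.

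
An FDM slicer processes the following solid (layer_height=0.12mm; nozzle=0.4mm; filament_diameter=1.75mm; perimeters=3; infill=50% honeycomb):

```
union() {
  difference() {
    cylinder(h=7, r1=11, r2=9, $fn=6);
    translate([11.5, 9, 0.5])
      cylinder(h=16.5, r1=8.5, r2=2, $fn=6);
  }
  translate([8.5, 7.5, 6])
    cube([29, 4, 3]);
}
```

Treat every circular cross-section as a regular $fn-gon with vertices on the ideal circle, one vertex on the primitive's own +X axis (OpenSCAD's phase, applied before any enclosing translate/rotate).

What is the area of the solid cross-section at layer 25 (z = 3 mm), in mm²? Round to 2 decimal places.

261.23 mm²

At z = 3 mm: the cone contributes a regular 6-gon of circumradius 10.143 (interpolated between r1=11 and r2=9 at t=0.429) (area = (6/2)·10.143²·sin(360°/6) = 267.28 mm²); the cone at (11.5, 9): at t=0.152 of its height the radius interpolates to r₁+(r₂−r₁)t = 7.515, giving a regular 6-gon of that circumradius (area = (6/2)·7.515²·sin(360°/6) = 146.73 mm²); Taking the first minus the rest: starting from the cone (267.28 mm²), the cone at (11.5, 9) partially overlaps it — only the 6.05 mm² overlap (of its 146.73 mm²) is removed, clipping the outline — area = 261.23 mm²; the cube at (8.5, 7.5) does not reach this height (z outside [6, 9]); Taking the union: only the result so far is present, so the union is just that shape — area = 261.23 mm². Overall, the cross-section is a single solid region. Net area = 261.23 mm².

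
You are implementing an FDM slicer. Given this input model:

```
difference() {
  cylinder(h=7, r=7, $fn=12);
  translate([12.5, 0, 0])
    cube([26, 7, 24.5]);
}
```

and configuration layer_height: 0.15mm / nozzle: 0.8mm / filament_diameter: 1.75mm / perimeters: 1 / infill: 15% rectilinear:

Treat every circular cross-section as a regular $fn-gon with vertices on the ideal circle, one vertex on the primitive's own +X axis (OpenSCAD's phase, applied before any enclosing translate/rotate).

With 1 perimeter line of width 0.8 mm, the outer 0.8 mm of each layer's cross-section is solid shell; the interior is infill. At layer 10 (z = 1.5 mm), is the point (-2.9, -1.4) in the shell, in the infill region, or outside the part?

infill

At z = 1.5 mm: the r=7 cylinder contributes a regular 12-gon of circumradius 7; the cube at (12.5, 0) (footprint 26×7) is included at this height; After the difference (first − rest): starting from the r=7 cylinder, the 26×7 cube at (12.5, 0) misses the remaining region (no effect) — 1 connected region. Overall, the cross-section is a single solid region. The nearest boundary edge runs (-6.06, -3.50)→(-7.00, 0.00); distance from the point to it = 3.60 mm. The point is inside the cross-section and 3.60 mm from the nearest boundary — more than the 0.8 mm shell width (1 × 0.8), so it's in the infill interior.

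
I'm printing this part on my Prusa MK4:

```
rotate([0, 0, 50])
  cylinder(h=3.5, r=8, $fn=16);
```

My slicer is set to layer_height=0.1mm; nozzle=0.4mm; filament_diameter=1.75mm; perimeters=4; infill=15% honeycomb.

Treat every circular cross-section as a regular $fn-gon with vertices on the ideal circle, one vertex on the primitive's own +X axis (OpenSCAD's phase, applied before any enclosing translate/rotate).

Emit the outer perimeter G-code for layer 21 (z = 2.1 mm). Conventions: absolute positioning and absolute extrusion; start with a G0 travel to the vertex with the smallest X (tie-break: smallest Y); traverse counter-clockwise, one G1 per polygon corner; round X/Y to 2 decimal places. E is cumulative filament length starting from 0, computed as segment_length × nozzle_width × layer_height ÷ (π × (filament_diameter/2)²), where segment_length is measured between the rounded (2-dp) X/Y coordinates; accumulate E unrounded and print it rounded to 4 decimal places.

At z = 2.1 mm: the r=8 cylinder contributes a regular 16-gon of circumradius 8; (whole slice rotated 50° about Z — lengths, areas and connectivity unchanged). The outline is a single polygon with 16 vertices. Extrusion per mm of travel: 0.4 × 0.1 / (π × 0.875²) = 0.016630. Accumulating E over each segment gives final E = 0.8307.

G0 X-7.97 Y-0.70 Z2.10
G1 X-7.10 Y-3.69 E0.0518
G1 X-5.14 Y-6.13 E0.1038
G1 X-2.41 Y-7.63 E0.1556
G1 X0.70 Y-7.97 E0.2077
G1 X3.69 Y-7.10 E0.2594
G1 X6.13 Y-5.14 E0.3115
G1 X7.63 Y-2.41 E0.3633
G1 X7.97 Y0.70 E0.4153
G1 X7.10 Y3.69 E0.4671
G1 X5.14 Y6.13 E0.5192
G1 X2.41 Y7.63 E0.5710
G1 X-0.70 Y7.97 E0.6230
G1 X-3.69 Y7.10 E0.6748
G1 X-6.13 Y5.14 E0.7268
G1 X-7.63 Y2.41 E0.7786
G1 X-7.97 Y-0.70 E0.8307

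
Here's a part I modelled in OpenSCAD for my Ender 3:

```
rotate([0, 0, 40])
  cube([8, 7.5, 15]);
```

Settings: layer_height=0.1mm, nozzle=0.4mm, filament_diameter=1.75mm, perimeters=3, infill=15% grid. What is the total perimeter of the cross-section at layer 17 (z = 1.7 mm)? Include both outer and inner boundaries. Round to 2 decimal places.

At z = 1.7 mm: the 8×7.5 cube contributes its full rectangle (perimeter 31.00 mm); (rotated 40° about Z; rotation is an isometry so areas/perimeters/island counts are preserved). Overall, the cross-section is a single solid region. Total boundary length (outer) = 31.00 mm.

31.00 mm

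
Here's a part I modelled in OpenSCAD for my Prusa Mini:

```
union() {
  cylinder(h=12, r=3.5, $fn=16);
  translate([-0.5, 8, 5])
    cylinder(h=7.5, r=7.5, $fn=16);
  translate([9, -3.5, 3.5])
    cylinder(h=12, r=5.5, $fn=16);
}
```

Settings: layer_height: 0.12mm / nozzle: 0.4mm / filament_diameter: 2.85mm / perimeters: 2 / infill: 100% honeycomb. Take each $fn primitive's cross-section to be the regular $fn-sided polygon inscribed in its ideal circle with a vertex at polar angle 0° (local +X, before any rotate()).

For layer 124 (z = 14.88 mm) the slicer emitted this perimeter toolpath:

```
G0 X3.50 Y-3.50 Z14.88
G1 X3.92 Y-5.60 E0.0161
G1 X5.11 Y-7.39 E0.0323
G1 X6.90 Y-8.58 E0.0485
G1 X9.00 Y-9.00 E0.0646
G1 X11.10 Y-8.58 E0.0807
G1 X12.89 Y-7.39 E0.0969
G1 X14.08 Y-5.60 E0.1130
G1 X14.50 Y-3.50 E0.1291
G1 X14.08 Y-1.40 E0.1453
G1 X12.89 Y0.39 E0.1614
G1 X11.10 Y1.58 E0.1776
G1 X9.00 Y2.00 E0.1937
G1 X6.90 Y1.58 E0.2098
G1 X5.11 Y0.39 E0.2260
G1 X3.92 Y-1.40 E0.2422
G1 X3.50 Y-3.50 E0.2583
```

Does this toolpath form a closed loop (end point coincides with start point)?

Start point (G0): (3.50, -3.50). End point (last G1): the path returns to the start — closed.

yes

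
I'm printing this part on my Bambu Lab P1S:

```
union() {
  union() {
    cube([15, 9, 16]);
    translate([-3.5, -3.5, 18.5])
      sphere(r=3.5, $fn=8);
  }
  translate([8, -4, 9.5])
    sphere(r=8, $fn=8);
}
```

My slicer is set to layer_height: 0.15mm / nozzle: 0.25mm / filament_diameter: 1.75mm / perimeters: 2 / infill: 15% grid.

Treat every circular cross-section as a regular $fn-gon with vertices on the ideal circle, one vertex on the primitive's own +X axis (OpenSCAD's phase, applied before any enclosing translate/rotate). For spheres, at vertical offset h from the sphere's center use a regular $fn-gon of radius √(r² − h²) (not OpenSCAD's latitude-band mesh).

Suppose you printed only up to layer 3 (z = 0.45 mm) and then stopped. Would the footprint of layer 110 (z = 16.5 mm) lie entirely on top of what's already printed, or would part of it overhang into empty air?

part overhangs

Compare the two slices. At z = 0.45: the cube (footprint 15×9) is included at this height (area 135.00 mm²); the sphere at (-3.5, -3.5) is absent (|z−center|=18.050 > r=3.5); Taking the union: only the 15×9 cube is present, so the union is just that shape — area = 135.00 mm²; the sphere at (8, -4) is not intersected at this z (|z−center|=9.050 > r=8); Combining (union): only the result so far is present, so the union is just that shape — area = 135.00 mm². At z = 16.5: the cube is absent (z outside [0, 16]); the r=3.5 sphere at (-3.5, -3.5) contributes a regular 8-gon of circumradius √(3.5²−2²) = 2.872 (area = (8/2)·2.872²·sin(360°/8) = 23.33 mm²); Combining (union): only the r=3.5 sphere at (-3.5, -3.5) is present, so the union is just that shape — area = 23.33 mm²; the sphere at (8, -4): section is a regular 8-gon, circumradius = √(r²−h²) = √(8²−7²) = 3.873 (area = (8/2)·3.873²·sin(360°/8) = 42.43 mm²); Combining (union): the 2 present regions are separate (no shared area or edge), so areas and boundary lengths simply add and each stays a separate island — area = 65.76 mm². Checking containment: at z = 16.5 the cross-section extends beyond the z = 0.45 cross-section by about 65.76 mm².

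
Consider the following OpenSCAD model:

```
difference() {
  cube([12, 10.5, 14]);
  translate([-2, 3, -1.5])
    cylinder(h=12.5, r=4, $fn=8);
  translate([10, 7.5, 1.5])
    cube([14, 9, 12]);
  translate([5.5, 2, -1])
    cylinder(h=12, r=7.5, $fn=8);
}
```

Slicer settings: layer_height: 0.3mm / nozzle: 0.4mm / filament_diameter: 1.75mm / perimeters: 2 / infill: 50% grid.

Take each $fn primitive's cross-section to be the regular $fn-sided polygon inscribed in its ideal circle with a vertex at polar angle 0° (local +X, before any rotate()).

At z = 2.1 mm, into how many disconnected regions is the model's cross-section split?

2

At z = 2.1 mm: the 12×10.5 cube contributes its full rectangle; the r=4 cylinder at (-2, 3) contributes a regular 8-gon of circumradius 4; the cube at (10, 7.5) is present — its section is the full 14×9 rectangle; the cylinder at (5.5, 2): section is a regular 8-gon, circumradius r=7.5; After the difference (first − rest): starting from the 12×10.5 cube, the r=4 cylinder at (-2, 3) partially overlaps it — only the 8.25 mm² overlap (of its 45.25 mm²) is removed, clipping the outline; the 14×9 cube at (10, 7.5) partially overlaps it — only the 6.00 mm² overlap (of its 126.00 mm²) is removed, clipping the outline; the r=7.5 cylinder at (5.5, 2) partially overlaps it — only the 89.24 mm² overlap (of its 159.10 mm²) is removed, clipping the outline — 2 connected regions. The result has 2 disconnected regions.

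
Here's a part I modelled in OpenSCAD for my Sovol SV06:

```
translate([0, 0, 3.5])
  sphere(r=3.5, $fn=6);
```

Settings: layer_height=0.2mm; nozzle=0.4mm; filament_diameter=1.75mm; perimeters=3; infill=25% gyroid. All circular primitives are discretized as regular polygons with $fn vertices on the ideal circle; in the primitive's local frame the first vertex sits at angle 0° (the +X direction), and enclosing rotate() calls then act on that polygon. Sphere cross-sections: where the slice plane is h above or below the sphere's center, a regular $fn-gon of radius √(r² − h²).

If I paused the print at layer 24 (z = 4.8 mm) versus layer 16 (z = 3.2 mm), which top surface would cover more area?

layer 16 (z = 3.2 mm)

Layer 24 (z = 4.8): the r=3.5 sphere contributes a regular 6-gon of circumradius √(3.5²−1.3²) = 3.250 (area = (6/2)·3.250²·sin(360°/6) = 27.44 mm²). So its area = 27.44 mm². Layer 16 (z = 3.2): the r=3.5 sphere contributes a regular 6-gon of circumradius √(3.5²−0.3²) = 3.487 (area = (6/2)·3.487²·sin(360°/6) = 31.59 mm²). So its area = 31.59 mm². Layer 16 is larger (31.59 vs 27.44 mm²).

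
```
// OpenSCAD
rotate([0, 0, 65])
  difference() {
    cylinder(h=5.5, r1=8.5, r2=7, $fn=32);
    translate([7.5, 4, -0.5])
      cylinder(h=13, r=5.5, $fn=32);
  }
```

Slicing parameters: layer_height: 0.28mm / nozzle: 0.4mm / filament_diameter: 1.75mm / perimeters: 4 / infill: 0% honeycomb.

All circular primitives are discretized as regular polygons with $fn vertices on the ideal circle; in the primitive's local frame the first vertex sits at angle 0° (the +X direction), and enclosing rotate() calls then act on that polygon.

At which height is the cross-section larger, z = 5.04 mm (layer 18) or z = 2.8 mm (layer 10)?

Layer 18 (z = 5.04): the cone: at t=0.916 of its height the radius interpolates to r₁+(r₂−r₁)t = 7.125, giving a regular 32-gon of that circumradius (area = (32/2)·7.125²·sin(360°/32) = 158.48 mm²); the r=5.5 cylinder at (7.5, 4) gives a regular 32-gon of circumradius 5.5 (constant along its height) (area = (32/2)·5.500²·sin(360°/32) = 94.42 mm²); After the difference (first − rest): starting from the cone (158.48 mm²), the r=5.5 cylinder at (7.5, 4) partially overlaps it — only the 25.88 mm² overlap (of its 94.42 mm²) is removed, clipping the outline — area = 132.60 mm²; (whole slice rotated 65° about Z — lengths, areas and connectivity unchanged). So its area = 132.60 mm². Layer 10 (z = 2.8): the cone contributes a regular 32-gon of circumradius 7.736 (interpolated between r1=8.5 and r2=7 at t=0.509) (area = (32/2)·7.736²·sin(360°/32) = 186.82 mm²); the r=5.5 cylinder at (7.5, 4) gives a regular 32-gon of circumradius 5.5 (constant along its height) (area = (32/2)·5.500²·sin(360°/32) = 94.42 mm²); After the difference (first − rest): starting from the cone (186.82 mm²), the r=5.5 cylinder at (7.5, 4) partially overlaps it — only the 32.11 mm² overlap (of its 94.42 mm²) is removed, clipping the outline — area = 154.71 mm²; (rotated 65° about Z; rotation is an isometry so areas/perimeters/island counts are preserved). So its area = 154.71 mm². Layer 10 is larger (154.71 vs 132.60 mm²).

layer 10 (z = 2.8 mm)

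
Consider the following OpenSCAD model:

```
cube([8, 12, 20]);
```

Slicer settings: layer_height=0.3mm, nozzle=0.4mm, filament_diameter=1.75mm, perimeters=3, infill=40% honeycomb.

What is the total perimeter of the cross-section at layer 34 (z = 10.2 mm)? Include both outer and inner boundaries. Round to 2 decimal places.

40.00 mm

At z = 10.2 mm: the 8×12 cube contributes its full rectangle (perimeter 40.00 mm). Overall, the cross-section is a single solid region. Total boundary length (outer) = 40.00 mm.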